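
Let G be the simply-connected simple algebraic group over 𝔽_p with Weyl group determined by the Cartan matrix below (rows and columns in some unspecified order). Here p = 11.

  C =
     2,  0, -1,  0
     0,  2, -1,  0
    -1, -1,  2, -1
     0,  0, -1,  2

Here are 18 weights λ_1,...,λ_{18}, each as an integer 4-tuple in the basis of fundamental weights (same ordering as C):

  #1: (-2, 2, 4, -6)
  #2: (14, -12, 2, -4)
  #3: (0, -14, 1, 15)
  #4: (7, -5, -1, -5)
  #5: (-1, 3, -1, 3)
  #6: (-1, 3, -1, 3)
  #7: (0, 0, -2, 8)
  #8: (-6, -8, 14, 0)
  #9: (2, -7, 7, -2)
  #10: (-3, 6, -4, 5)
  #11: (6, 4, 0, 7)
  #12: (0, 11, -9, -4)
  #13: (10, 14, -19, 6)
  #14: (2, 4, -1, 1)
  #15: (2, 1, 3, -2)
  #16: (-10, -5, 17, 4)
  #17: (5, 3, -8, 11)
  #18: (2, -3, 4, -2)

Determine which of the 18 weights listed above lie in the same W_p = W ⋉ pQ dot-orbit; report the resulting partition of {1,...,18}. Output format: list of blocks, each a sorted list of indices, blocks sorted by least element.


Cartan matrix: type D_4 (|W|=192); un-permuting the 4 rows.

Ā_11 reps of the 18 weights (D_4, coords as presented):

  [1] (0, 2, 1, 4)
  [2] (0, 4, 0, 4)
  [3] (3, 5, 0, 2)
  [4] (0, 4, 0, 4)
  [5] (0, 4, 0, 4)
  [6] (0, 4, 0, 4)
  [7] (0, 0, 1, 8)
  [8] (0, 2, 1, 4)
  [9] (3, 6, 0, 1)
  [10] (3, 2, 2, 1)
  [11] (3, 5, 0, 2)
  [12] (3, 6, 0, 1)
  [13] (0, 4, 0, 4)
  [14] (3, 5, 0, 2)
  [15] (3, 2, 2, 1)
  [16] (3, 2, 2, 1)
  [17] (0, 2, 1, 4)
  [18] (3, 2, 2, 1)

Linkage partition of the 18 weights (6 classes, p=11):

[[1, 8, 17], [2, 4, 5, 6, 13], [3, 11, 14], [7], [9, 12], [10, 15, 16, 18]]


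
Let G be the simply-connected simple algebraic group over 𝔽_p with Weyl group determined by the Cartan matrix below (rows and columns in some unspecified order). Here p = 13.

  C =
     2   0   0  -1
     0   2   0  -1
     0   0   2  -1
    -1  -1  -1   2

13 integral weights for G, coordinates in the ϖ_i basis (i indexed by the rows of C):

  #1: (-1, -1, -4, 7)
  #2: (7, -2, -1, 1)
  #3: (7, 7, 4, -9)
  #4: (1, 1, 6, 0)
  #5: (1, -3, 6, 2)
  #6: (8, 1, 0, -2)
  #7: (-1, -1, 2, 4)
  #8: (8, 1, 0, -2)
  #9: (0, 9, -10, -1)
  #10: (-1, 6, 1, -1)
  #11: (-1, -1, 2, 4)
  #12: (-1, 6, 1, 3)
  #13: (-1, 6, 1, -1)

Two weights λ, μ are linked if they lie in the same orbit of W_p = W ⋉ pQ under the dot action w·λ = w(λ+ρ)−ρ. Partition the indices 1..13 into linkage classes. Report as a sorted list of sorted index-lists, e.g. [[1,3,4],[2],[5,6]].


Cartan matrix: type D_4 (|W|=192); un-permuting the 4 rows.

Each λ_j+ρ reduced to Ā_13; 4-tuples below use C's row order:

  λ_1 → (0, 0, 3, 5);  λ_2 → (8, 1, 0, 1);  λ_3 → (0, 0, 3, 5);  λ_4 → (2, 2, 7, 1);  λ_5 → (2, 2, 7, 1);  λ_6 → (8, 1, 0, 1);  λ_7 → (0, 0, 3, 5);  λ_8 → (8, 1, 0, 1);  λ_9 → (8, 1, 0, 1);  λ_10 → (0, 7, 2, 0);  λ_11 → (0, 0, 3, 5);  λ_12 → (0, 7, 2, 0);  λ_13 → (0, 7, 2, 0)

The 13 indices split into 4 linkage classes (same alcove rep ⇔ same W_13-dot-orbit):

[[1, 3, 7, 11], [2, 6, 8, 9], [4, 5], [10, 12, 13]]


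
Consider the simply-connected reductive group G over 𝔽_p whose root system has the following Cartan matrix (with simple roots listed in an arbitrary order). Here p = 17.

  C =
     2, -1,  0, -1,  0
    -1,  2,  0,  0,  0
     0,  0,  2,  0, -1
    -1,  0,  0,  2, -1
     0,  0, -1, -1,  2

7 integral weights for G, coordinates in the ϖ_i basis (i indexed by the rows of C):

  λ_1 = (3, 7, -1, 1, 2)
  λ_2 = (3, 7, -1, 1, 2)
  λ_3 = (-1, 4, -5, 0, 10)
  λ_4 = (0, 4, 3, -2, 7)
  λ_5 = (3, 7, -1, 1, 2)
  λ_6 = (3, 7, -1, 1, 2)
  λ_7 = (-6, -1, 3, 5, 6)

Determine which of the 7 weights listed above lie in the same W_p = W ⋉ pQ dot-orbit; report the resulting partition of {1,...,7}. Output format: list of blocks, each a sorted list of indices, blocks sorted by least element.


C ↔ A_5 under row/col permutation; |W(A_5)| = 720.

Folding the 7 weights λ_j+ρ into Ā_17 (reps in the given 5-coord order):

  1: (4, 8, 0, 2, 3)
  2: (4, 8, 0, 2, 3)
  3: (0, 5, 4, 1, 7)
  4: (0, 5, 4, 1, 7)
  5: (4, 8, 0, 2, 3)
  6: (4, 8, 0, 2, 3)
  7: (0, 5, 4, 1, 7)

Grouping the 7 weights by Ā_17-representative: 2 linkage classes.

[[1, 2, 5, 6], [3, 4, 7]]


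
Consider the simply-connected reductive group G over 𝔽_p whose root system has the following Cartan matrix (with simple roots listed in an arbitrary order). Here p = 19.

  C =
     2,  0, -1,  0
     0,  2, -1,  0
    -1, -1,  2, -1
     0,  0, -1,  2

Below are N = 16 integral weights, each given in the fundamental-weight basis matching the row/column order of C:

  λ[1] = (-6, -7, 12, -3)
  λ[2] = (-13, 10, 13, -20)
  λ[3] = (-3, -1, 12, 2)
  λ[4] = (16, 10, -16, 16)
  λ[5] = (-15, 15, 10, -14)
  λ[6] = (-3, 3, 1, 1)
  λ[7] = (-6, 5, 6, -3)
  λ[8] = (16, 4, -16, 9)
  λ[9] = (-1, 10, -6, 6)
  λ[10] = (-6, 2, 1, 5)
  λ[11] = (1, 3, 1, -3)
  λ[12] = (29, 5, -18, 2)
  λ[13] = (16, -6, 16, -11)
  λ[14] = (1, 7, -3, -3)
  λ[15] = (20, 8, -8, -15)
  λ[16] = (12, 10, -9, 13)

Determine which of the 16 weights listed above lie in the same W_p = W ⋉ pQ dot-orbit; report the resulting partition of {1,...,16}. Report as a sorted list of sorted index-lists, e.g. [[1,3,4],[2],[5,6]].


Cartan matrix: type D_4 (|W|=192); un-permuting the 4 rows.

Ā_19 reps of the 16 weights (D_4, coords as presented):

    [1] (5, 6, 0, 2)
    [2] (5, 6, 0, 2)
    [3] (2, 0, 3, 3)
    [4] (2, 4, 0, 2)
    [5] (2, 0, 3, 3)
    [6] (2, 4, 0, 2)
    [7] (5, 6, 0, 2)
    [8] (2, 10, 0, 5)
    [9] (5, 6, 0, 2)
    [10] (2, 0, 3, 3)
    [11] (2, 4, 0, 2)
    [12] (2, 0, 3, 3)
    [13] (2, 10, 0, 5)
    [14] (2, 4, 0, 2)
    [15] (2, 10, 0, 5)
    [16] (2, 0, 3, 3)

The 16 indices split into 4 linkage classes (same alcove rep ⇔ same W_19-dot-orbit):

[[1, 2, 7, 9], [3, 5, 10, 12, 16], [4, 6, 11, 14], [8, 13, 15]]


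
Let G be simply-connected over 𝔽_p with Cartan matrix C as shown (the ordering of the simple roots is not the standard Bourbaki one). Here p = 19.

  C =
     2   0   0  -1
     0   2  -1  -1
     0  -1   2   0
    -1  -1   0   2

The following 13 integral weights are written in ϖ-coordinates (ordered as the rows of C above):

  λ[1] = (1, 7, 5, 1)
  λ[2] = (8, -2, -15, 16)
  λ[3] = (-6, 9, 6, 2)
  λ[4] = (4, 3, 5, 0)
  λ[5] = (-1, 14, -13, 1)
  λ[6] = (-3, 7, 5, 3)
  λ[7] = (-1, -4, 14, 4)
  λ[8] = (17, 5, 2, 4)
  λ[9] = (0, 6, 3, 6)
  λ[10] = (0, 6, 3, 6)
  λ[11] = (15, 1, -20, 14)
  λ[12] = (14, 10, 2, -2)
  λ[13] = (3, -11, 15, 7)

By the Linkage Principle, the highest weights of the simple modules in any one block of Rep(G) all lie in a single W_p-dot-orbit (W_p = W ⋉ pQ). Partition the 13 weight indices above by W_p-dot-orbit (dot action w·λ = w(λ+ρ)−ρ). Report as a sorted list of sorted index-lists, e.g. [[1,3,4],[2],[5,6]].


C ↔ A_4 under row/col permutation; |W(A_4)| = 120.

W_19-reps of the 13 weights in Ā_19 (same 4-coord order as C):

  [1] (2, 8, 6, 2);  [2] (2, 8, 6, 2);  [3] (2, 8, 6, 2);  [4] (5, 4, 6, 1);  [5] (0, 3, 12, 2);  [6] (2, 8, 6, 2);  [7] (0, 3, 12, 2);  [8] (5, 4, 6, 1);  [9] (1, 7, 4, 7);  [10] (1, 7, 4, 7);  [11] (0, 3, 12, 2);  [12] (5, 4, 6, 1);  [13] (2, 8, 6, 2)

The 13 indices split into 4 linkage classes (same alcove rep ⇔ same W_19-dot-orbit):

[[1, 2, 3, 6, 13], [4, 8, 12], [5, 7, 11], [9, 10]]


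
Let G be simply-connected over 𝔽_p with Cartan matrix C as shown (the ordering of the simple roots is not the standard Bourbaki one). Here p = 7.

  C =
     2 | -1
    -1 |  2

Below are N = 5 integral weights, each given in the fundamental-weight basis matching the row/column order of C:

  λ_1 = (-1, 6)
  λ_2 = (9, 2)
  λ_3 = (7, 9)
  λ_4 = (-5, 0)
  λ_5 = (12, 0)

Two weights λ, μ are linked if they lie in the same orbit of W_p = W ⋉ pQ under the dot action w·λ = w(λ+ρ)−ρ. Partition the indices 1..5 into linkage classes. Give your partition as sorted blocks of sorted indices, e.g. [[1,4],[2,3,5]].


Type A_2, rank 2, |W|=6; reorder rows/cols to standard.

Ā_7 reps of the 5 weights (A_2, coords as presented):

  [1] (0, 7)
  [2] (1, 3)
  [3] (1, 3)
  [4] (1, 3)
  [5] (0, 6)

These 5 weights hit 3 W_7-dot-orbits; sizes (1, 3, 1):

[[1], [2, 3, 4], [5]]


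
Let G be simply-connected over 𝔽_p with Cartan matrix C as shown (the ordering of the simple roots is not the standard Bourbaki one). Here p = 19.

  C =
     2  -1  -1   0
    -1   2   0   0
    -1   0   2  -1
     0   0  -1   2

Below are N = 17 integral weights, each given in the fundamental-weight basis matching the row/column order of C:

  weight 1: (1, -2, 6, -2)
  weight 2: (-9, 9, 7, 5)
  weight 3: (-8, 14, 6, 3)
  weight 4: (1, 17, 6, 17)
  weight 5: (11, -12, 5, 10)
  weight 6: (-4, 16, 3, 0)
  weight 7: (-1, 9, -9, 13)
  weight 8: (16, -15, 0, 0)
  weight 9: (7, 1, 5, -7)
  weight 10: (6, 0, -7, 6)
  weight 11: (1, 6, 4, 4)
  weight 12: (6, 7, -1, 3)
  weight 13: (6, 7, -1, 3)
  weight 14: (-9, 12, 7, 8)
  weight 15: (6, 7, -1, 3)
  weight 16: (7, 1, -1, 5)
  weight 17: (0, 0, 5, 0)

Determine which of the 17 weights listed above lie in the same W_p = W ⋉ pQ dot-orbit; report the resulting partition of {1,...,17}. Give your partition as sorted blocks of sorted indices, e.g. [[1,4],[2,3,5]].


A_4 Cartan matrix, 4 simple roots permuted; ρ=(1,1,1,1).

Each λ_j+ρ reduced to Ā_19; 4-tuples below use C's row order:

  λ_1+ρ ↦ (1, 1, 6, 1) · λ_2+ρ ↦ (8, 2, 0, 6) · λ_3+ρ ↦ (7, 8, 0, 4) · λ_4+ρ ↦ (1, 1, 6, 1) · λ_5+ρ ↦ (1, 1, 6, 1) · λ_6+ρ ↦ (3, 14, 1, 1) · λ_7+ρ ↦ (8, 2, 0, 6) · λ_8+ρ ↦ (3, 14, 1, 1) · λ_9+ρ ↦ (8, 2, 0, 6) · λ_10+ρ ↦ (1, 1, 6, 1) · λ_11+ρ ↦ (2, 7, 5, 5) · λ_12+ρ ↦ (7, 8, 0, 4) · λ_13+ρ ↦ (7, 8, 0, 4) · λ_14+ρ ↦ (8, 2, 0, 6) · λ_15+ρ ↦ (7, 8, 0, 4) · λ_16+ρ ↦ (8, 2, 0, 6) · λ_17+ρ ↦ (1, 1, 6, 1)

Partition of {1..17} into 5 W_19-dot-orbits:

[[1, 4, 5, 10, 17], [2, 7, 9, 14, 16], [3, 12, 13, 15], [6, 8], [11]]


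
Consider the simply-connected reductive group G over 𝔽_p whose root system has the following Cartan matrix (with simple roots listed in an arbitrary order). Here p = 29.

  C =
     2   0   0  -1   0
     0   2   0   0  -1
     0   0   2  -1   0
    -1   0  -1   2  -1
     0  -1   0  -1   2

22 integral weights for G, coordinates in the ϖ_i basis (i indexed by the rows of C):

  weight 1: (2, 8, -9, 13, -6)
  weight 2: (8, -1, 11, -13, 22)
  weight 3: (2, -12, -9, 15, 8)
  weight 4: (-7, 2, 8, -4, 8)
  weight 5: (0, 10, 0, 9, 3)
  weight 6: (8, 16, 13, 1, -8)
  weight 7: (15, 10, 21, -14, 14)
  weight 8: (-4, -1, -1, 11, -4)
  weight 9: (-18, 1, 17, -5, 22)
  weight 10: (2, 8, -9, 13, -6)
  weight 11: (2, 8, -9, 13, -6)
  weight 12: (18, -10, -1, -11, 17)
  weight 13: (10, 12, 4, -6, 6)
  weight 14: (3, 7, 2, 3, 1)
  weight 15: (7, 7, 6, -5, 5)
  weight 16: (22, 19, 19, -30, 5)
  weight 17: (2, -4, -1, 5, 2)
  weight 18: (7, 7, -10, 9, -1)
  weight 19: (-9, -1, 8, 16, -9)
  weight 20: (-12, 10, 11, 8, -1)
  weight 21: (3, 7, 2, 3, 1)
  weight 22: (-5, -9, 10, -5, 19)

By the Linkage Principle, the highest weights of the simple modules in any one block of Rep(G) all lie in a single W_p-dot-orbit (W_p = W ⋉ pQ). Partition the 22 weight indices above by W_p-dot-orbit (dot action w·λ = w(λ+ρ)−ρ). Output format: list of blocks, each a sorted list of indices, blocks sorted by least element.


Dynkin diagram of C (from the 8 off-diagonal −1 entries): D_5.

Each λ_j+ρ reduced to Ā_29; 5-tuples below use C's row order:

  λ_1+ρ ↦ (3, 4, 8, 1, 5)
  λ_2+ρ ↦ (3, 3, 0, 6, 0)
  λ_3+ρ ↦ (3, 4, 8, 1, 5)
  λ_4+ρ ↦ (3, 3, 0, 6, 0)
  λ_5+ρ ↦ (1, 3, 1, 2, 8)
  λ_6+ρ ↦ (3, 4, 8, 1, 5)
  λ_7+ρ ↦ (6, 11, 0, 3, 2)
  λ_8+ρ ↦ (3, 3, 0, 6, 0)
  λ_9+ρ ↦ (4, 8, 3, 4, 2)
  λ_10+ρ ↦ (3, 4, 8, 1, 5)
  λ_11+ρ ↦ (3, 4, 8, 1, 5)
  λ_12+ρ ↦ (8, 8, 9, 1, 0)
  λ_13+ρ ↦ (6, 11, 0, 3, 2)
  λ_14+ρ ↦ (4, 8, 3, 4, 2)
  λ_15+ρ ↦ (4, 8, 3, 4, 2)
  λ_16+ρ ↦ (3, 3, 0, 6, 0)
  λ_17+ρ ↦ (3, 3, 0, 6, 0)
  λ_18+ρ ↦ (8, 8, 9, 1, 0)
  λ_19+ρ ↦ (8, 8, 9, 1, 0)
  λ_20+ρ ↦ (8, 8, 9, 1, 0)
  λ_21+ρ ↦ (4, 8, 3, 4, 2)
  λ_22+ρ ↦ (4, 8, 3, 4, 2)

The 22 indices split into 6 linkage classes (same alcove rep ⇔ same W_29-dot-orbit):

[[1, 3, 6, 10, 11], [2, 4, 8, 16, 17], [5], [7, 13], [9, 14, 15, 21, 22], [12, 18, 19, 20]]


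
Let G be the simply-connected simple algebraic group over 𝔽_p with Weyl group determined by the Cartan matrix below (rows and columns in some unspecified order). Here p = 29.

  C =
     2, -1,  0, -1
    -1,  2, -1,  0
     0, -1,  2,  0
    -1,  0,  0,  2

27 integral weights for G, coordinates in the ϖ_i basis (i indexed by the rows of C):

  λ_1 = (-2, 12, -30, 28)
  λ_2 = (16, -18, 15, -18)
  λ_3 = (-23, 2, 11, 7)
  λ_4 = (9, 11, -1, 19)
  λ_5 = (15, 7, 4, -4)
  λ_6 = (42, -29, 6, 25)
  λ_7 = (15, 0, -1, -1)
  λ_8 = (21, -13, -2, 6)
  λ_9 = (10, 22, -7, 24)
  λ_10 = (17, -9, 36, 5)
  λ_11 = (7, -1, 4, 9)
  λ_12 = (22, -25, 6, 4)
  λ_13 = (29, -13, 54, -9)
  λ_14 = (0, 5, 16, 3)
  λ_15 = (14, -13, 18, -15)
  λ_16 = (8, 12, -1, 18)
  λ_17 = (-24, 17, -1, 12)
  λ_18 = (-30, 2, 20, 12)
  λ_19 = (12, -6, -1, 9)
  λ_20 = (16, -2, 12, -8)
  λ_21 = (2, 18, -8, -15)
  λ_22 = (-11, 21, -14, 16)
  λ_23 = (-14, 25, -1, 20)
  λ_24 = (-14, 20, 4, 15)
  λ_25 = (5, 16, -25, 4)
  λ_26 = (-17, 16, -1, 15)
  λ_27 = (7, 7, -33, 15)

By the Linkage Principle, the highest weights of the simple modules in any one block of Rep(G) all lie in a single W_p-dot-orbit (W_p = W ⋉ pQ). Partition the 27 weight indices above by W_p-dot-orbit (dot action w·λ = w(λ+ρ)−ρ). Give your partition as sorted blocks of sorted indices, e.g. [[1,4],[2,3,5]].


Dynkin diagram of C (from the 6 off-diagonal −1 entries): A_4.

Ā_29 reps of the 27 weights (A_4, coords as presented):

  1: (16, 1, 0, 0) · 2: (16, 1, 0, 0) · 3: (11, 1, 7, 3) · 4: (9, 1, 12, 7) · 5: (13, 8, 5, 3) · 6: (11, 1, 7, 3) · 7: (16, 1, 0, 0) · 8: (9, 1, 12, 7) · 9: (1, 6, 17, 4) · 10: (8, 0, 5, 10) · 11: (8, 0, 5, 10) · 12: (1, 6, 17, 4) · 13: (11, 1, 7, 3) · 14: (1, 6, 17, 4) · 15: (11, 1, 7, 3) · 16: (9, 1, 12, 7) · 17: (8, 0, 5, 10) · 18: (13, 8, 5, 3) · 19: (8, 0, 5, 10) · 20: (9, 1, 12, 7) · 21: (11, 1, 7, 3) · 22: (9, 1, 12, 7) · 23: (13, 8, 5, 3) · 24: (13, 8, 5, 3) · 25: (1, 6, 17, 4) · 26: (16, 1, 0, 0) · 27: (13, 8, 5, 3)

The 27 indices split into 6 linkage classes (same alcove rep ⇔ same W_29-dot-orbit):

[[1, 2, 7, 26], [3, 6, 13, 15, 21], [4, 8, 16, 20, 22], [5, 18, 23, 24, 27], [9, 12, 14, 25], [10, 11, 17, 19]]


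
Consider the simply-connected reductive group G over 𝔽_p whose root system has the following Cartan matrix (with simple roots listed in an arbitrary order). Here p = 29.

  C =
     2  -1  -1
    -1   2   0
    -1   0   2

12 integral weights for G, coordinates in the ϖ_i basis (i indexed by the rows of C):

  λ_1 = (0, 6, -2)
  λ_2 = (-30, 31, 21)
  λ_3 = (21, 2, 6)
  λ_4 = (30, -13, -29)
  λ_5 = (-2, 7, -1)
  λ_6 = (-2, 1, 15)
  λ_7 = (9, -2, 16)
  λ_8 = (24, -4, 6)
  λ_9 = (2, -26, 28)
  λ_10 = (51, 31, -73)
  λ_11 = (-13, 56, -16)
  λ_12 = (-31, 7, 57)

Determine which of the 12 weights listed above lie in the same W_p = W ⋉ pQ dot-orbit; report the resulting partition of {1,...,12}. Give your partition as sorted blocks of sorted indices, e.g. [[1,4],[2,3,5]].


Type A_3, rank 3, |W|=24; reorder rows/cols to standard.

Folding the 12 weights λ_j+ρ into Ā_29 (reps in the given 3-coord order):

    [1] (0, 7, 1)
    [2] (22, 0, 4)
    [3] (22, 0, 4)
    [4] (9, 1, 17)
    [5] (0, 7, 1)
    [6] (1, 1, 15)
    [7] (9, 1, 17)
    [8] (22, 0, 4)
    [9] (22, 0, 4)
    [10] (3, 3, 9)
    [11] (1, 1, 15)
    [12] (0, 7, 1)

5 distinct reps among the 12 weights ⇒ 5 W_29-linkage classes:

[[1, 5, 12], [2, 3, 8, 9], [4, 7], [6, 11], [10]]


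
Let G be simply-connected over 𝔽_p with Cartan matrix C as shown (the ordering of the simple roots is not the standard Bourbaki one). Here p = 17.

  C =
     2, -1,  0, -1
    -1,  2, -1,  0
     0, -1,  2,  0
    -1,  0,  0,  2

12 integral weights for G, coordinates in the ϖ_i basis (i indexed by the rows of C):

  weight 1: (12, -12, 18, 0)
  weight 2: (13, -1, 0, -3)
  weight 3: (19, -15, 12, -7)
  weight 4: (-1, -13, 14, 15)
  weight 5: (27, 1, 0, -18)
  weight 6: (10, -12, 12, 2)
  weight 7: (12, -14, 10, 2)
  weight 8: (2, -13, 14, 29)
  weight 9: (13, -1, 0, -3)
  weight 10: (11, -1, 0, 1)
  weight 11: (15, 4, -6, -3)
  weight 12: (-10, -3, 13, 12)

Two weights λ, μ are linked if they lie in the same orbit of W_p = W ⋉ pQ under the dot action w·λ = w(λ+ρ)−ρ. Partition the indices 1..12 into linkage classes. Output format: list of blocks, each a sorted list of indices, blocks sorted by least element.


Dynkin diagram of C (from the 6 off-diagonal −1 entries): A_4.

Folding the 12 weights λ_j+ρ into Ā_17 (reps in the given 4-coord order):

  [1] (2, 9, 3, 2);  [2] (12, 0, 1, 2);  [3] (0, 11, 2, 3);  [4] (12, 0, 1, 2);  [5] (0, 11, 2, 3);  [6] (0, 11, 2, 3);  [7] (0, 11, 2, 3);  [8] (2, 9, 3, 2);  [9] (12, 0, 1, 2);  [10] (12, 0, 1, 2);  [11] (12, 0, 1, 2);  [12] (2, 9, 3, 2)

Partition of {1..12} into 3 W_17-dot-orbits:

[[1, 8, 12], [2, 4, 9, 10, 11], [3, 5, 6, 7]]


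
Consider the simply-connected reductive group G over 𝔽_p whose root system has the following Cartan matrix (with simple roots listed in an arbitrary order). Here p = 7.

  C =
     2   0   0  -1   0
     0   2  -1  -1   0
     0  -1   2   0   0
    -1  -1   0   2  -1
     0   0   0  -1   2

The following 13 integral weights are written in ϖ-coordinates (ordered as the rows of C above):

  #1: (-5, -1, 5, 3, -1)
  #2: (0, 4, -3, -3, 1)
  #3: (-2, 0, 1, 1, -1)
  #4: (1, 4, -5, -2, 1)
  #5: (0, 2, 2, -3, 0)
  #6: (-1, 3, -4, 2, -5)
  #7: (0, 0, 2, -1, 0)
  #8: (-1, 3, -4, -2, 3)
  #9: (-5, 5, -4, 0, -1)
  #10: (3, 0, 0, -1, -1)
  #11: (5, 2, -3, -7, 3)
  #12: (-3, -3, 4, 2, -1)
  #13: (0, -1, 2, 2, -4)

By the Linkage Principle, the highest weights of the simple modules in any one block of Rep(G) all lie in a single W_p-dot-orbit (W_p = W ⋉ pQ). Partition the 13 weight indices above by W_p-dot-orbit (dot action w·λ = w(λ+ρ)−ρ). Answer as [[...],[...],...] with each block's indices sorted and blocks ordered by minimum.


C ↔ D_5 under row/col permutation; |W(D_5)| = 1920.

Ā_7 reps of the 13 weights (D_5, coords as presented):

    [1] (1, 0, 3, 0, 3)
    [2] (1, 1, 2, 1, 0)
    [3] (1, 1, 2, 1, 0)
    [4] (1, 1, 3, 0, 1)
    [5] (1, 1, 3, 0, 1)
    [6] (1, 0, 3, 0, 3)
    [7] (1, 1, 3, 0, 1)
    [8] (1, 0, 3, 0, 3)
    [9] (1, 0, 3, 0, 3)
    [10] (4, 1, 1, 0, 0)
    [11] (1, 1, 3, 0, 1)
    [12] (1, 1, 3, 0, 1)
    [13] (1, 0, 3, 0, 3)

4 distinct reps among the 13 weights ⇒ 4 W_7-linkage classes:

[[1, 6, 8, 9, 13], [2, 3], [4, 5, 7, 11, 12], [10]]


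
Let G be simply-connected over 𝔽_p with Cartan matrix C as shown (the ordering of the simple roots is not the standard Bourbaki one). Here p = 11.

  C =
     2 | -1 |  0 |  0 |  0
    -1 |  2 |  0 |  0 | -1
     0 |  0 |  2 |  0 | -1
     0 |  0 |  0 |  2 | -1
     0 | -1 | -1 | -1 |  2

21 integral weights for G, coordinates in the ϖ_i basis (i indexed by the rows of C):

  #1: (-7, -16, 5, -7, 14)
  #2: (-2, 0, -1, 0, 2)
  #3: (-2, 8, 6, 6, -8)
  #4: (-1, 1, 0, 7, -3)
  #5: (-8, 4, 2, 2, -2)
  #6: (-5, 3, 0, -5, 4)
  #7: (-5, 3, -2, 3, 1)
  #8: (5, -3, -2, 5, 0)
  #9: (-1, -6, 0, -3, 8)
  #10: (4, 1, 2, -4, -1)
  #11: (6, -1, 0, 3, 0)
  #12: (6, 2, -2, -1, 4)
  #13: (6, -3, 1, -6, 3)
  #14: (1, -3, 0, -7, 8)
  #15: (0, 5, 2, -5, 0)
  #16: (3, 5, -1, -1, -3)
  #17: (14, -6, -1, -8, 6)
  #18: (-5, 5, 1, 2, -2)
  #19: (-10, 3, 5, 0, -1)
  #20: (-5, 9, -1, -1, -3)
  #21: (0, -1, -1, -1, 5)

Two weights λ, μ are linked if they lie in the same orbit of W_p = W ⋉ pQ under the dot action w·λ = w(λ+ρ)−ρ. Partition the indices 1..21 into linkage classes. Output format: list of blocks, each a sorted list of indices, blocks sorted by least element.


Root system D_5: the 5×5 matrix C matches after relabeling.

Alcove-folded reps (p=11, 21 weights, presented ϖ-order):

    λ_1 → (1, 1, 0, 0, 4)
    λ_2 → (1, 0, 0, 1, 3)
    λ_3 → (4, 1, 0, 0, 2)
    λ_4 → (0, 0, 1, 6, 1)
    λ_5 → (4, 1, 0, 0, 2)
    λ_6 → (4, 0, 1, 4, 1)
    λ_7 → (4, 0, 1, 4, 1)
    λ_8 → (4, 0, 1, 4, 1)
    λ_9 → (4, 1, 1, 2, 1)
    λ_10 → (4, 1, 0, 0, 2)
    λ_11 → (4, 1, 1, 2, 1)
    λ_12 → (1, 0, 0, 1, 3)
    λ_13 → (4, 1, 1, 2, 1)
    λ_14 → (0, 0, 1, 6, 1)
    λ_15 → (1, 0, 0, 1, 3)
    λ_16 → (4, 1, 0, 0, 2)
    λ_17 → (4, 0, 1, 4, 1)
    λ_18 → (4, 1, 1, 2, 1)
    λ_19 → (4, 0, 1, 4, 1)
    λ_20 → (4, 1, 0, 0, 2)
    λ_21 → (1, 1, 0, 0, 4)

Linkage partition of the 21 weights (6 classes, p=11):

[[1, 21], [2, 12, 15], [3, 5, 10, 16, 20], [4, 14], [6, 7, 8, 17, 19], [9, 11, 13, 18]]


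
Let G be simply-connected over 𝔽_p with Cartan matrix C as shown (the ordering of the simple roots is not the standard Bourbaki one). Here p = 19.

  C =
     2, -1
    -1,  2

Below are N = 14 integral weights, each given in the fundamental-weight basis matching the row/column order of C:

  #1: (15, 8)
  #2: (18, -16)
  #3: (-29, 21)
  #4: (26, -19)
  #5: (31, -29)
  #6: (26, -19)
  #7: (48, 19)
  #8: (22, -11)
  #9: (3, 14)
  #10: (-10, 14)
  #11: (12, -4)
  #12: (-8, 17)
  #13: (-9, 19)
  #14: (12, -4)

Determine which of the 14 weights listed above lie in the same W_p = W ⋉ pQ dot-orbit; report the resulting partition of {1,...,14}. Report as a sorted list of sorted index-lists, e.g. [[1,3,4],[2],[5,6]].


Root system A_2: the 2×2 matrix C matches after relabeling.

Folding the 14 weights λ_j+ρ into Ā_19 (reps in the given 2-coord order):

  λ_1 → (10, 3)
  λ_2 → (4, 15)
  λ_3 → (10, 3)
  λ_4 → (1, 10)
  λ_5 → (9, 6)
  λ_6 → (1, 10)
  λ_7 → (7, 11)
  λ_8 → (9, 6)
  λ_9 → (4, 15)
  λ_10 → (9, 6)
  λ_11 → (10, 3)
  λ_12 → (7, 11)
  λ_13 → (7, 11)
  λ_14 → (10, 3)

These 14 weights hit 5 W_19-dot-orbits; sizes (4, 2, 2, 3, 3):

[[1, 3, 11, 14], [2, 9], [4, 6], [5, 8, 10], [7, 12, 13]]


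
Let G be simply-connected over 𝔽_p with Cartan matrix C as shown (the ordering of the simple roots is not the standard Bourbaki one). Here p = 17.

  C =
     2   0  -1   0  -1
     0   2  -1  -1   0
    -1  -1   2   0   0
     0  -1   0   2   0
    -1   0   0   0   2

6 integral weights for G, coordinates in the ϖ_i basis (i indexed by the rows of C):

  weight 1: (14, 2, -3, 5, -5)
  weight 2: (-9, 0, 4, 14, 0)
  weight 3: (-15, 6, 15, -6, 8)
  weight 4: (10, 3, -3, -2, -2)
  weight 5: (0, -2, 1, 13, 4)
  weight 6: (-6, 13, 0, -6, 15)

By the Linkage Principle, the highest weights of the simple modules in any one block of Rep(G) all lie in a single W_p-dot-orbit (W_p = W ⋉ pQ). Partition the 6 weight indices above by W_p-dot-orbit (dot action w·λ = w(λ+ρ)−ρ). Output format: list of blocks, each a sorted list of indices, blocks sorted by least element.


C ↔ A_5 under row/col permutation; |W(A_5)| = 720.

Folding the 6 weights λ_j+ρ into Ā_17 (reps in the given 5-coord order):

    λ_1 → (8, 1, 2, 1, 1)
    λ_2 → (1, 1, 1, 9, 1)
    λ_3 → (8, 1, 2, 1, 1)
    λ_4 → (8, 1, 2, 1, 1)
    λ_5 → (1, 1, 1, 9, 1)
    λ_6 → (1, 1, 4, 4, 2)

These 6 weights hit 3 W_17-dot-orbits; sizes (3, 2, 1):

[[1, 3, 4], [2, 5], [6]]


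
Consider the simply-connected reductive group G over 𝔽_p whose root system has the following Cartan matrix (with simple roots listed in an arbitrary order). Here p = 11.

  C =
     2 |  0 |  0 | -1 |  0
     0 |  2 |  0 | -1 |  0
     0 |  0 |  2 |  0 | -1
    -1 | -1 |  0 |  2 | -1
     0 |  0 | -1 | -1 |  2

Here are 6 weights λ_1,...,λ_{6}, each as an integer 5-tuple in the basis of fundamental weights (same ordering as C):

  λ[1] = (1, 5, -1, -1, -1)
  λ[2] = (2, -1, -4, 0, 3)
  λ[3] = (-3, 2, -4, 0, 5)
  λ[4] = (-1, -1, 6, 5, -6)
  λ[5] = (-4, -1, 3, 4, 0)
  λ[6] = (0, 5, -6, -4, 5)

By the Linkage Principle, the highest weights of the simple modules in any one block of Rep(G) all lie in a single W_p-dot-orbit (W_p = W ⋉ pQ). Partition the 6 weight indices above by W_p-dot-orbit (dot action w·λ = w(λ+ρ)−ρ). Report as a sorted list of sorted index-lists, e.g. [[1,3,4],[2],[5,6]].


Type D_5, rank 5, |W|=1920; reorder rows/cols to standard.

Alcove-folded reps (p=11, 6 weights, presented ϖ-order):

  λ_1 → (2, 6, 0, 0, 0);  λ_2 → (3, 0, 3, 1, 1);  λ_3 → (1, 2, 3, 1, 1);  λ_4 → (0, 0, 2, 1, 2);  λ_5 → (3, 0, 3, 1, 1);  λ_6 → (1, 2, 3, 1, 1)

These 6 weights hit 4 W_11-dot-orbits; sizes (1, 2, 2, 1):

[[1], [2, 5], [3, 6], [4]]


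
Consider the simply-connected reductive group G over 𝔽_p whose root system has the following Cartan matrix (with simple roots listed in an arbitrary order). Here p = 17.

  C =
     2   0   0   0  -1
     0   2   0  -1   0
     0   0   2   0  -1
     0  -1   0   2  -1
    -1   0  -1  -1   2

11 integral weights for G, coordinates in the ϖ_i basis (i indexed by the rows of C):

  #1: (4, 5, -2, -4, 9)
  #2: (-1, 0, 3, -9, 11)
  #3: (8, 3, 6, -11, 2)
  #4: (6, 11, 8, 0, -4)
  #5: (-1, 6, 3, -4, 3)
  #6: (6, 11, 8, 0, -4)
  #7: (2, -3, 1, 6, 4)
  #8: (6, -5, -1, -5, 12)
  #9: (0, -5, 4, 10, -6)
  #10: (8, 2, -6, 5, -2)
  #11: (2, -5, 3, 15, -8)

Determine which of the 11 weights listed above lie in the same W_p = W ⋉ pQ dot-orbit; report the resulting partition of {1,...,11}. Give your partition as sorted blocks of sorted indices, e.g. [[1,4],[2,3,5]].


Cartan matrix: type D_5 (|W|=1920); un-permuting the 5 rows.

Alcove-folded reps (p=17, 11 weights, presented ϖ-order):

    λ_1 → (4, 4, 0, 2, 1)
    λ_2 → (0, 4, 4, 3, 1)
    λ_3 → (2, 3, 0, 1, 4)
    λ_4 → (2, 3, 0, 1, 4)
    λ_5 → (0, 4, 4, 3, 1)
    λ_6 → (2, 3, 0, 1, 4)
    λ_7 → (3, 3, 2, 2, 0)
    λ_8 → (4, 4, 3, 1, 0)
    λ_9 → (4, 4, 0, 2, 1)
    λ_10 → (3, 3, 1, 0, 5)
    λ_11 → (4, 4, 3, 1, 0)

6 distinct reps among the 11 weights ⇒ 6 W_17-linkage classes:

[[1, 9], [2, 5], [3, 4, 6], [7], [8, 11], [10]]


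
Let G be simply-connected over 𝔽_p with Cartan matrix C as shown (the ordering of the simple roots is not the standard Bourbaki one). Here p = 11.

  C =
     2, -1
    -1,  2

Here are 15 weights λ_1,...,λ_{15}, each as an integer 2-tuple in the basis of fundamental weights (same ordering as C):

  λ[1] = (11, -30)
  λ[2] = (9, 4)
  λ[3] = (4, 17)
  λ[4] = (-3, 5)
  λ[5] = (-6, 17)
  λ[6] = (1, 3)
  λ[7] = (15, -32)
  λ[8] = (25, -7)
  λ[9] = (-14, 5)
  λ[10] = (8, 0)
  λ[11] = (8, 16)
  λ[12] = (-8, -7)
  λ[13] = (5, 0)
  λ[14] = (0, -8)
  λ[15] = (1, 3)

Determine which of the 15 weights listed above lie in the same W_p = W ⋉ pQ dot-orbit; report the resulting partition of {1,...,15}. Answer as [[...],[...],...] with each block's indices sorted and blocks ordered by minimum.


Type A_2, rank 2, |W|=6; reorder rows/cols to standard.

Alcove-folded reps (p=11, 15 weights, presented ϖ-order):

    λ_1 → (6, 1)
    λ_2 → (6, 1)
    λ_3 → (6, 1)
    λ_4 → (2, 4)
    λ_5 → (2, 4)
    λ_6 → (2, 4)
    λ_7 → (4, 5)
    λ_8 → (4, 5)
    λ_9 → (4, 5)
    λ_10 → (9, 1)
    λ_11 → (2, 4)
    λ_12 → (4, 5)
    λ_13 → (6, 1)
    λ_14 → (6, 1)
    λ_15 → (2, 4)

Linkage partition of the 15 weights (4 classes, p=11):

[[1, 2, 3, 13, 14], [4, 5, 6, 11, 15], [7, 8, 9, 12], [10]]


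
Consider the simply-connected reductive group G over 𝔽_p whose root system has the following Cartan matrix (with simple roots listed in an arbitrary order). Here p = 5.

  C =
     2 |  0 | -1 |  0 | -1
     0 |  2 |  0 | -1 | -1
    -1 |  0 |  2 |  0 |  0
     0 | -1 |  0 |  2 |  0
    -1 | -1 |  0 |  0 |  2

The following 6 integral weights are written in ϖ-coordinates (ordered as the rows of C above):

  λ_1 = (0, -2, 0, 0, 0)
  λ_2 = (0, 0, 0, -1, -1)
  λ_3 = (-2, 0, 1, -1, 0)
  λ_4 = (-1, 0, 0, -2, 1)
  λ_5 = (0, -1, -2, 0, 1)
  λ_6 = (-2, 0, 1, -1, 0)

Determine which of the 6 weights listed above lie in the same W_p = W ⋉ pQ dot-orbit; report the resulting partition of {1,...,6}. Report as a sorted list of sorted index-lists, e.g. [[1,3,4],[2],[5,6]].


Cartan matrix: type A_5 (|W|=720); un-permuting the 5 rows.

Each λ_j+ρ reduced to Ā_5; 5-tuples below use C's row order:

  1: (1, 1, 1, 0, 0);  2: (1, 1, 1, 0, 0);  3: (1, 1, 1, 0, 0);  4: (0, 0, 1, 1, 2);  5: (0, 0, 1, 1, 2);  6: (1, 1, 1, 0, 0)

Grouping the 6 weights by Ā_5-representative: 2 linkage classes.

[[1, 2, 3, 6], [4, 5]]


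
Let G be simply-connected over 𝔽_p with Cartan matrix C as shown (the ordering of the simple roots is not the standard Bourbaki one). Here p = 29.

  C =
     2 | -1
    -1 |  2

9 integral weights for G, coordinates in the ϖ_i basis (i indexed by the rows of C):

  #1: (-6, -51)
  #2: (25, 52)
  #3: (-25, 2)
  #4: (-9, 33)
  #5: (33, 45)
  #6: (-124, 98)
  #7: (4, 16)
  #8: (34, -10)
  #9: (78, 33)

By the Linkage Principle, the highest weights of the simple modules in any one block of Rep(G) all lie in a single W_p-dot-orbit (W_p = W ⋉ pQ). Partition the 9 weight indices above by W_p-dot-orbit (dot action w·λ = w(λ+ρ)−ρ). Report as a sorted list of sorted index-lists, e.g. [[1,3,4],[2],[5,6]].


Root system A_2: the 2×2 matrix C matches after relabeling.

W_29-reps of the 9 weights in Ā_29 (same 2-coord order as C):

  [1] (3, 21)
  [2] (3, 21)
  [3] (3, 21)
  [4] (3, 21)
  [5] (5, 17)
  [6] (5, 17)
  [7] (5, 17)
  [8] (20, 3)
  [9] (3, 21)

Linkage partition of the 9 weights (3 classes, p=29):

[[1, 2, 3, 4, 9], [5, 6, 7], [8]]


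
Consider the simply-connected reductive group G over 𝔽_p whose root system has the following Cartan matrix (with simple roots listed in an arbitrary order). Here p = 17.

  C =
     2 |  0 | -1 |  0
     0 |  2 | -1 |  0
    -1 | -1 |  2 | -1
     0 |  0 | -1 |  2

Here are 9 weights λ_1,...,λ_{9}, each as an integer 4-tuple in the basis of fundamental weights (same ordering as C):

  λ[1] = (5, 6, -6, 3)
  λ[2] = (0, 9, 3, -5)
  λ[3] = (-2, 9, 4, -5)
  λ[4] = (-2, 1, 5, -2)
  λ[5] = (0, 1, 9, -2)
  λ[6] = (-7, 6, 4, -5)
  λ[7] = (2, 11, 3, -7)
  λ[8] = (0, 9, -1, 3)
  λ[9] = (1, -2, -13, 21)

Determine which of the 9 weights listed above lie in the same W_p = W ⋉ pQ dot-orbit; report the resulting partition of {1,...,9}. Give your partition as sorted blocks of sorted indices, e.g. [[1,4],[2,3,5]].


Root system D_4: the 4×4 matrix C matches after relabeling.

Folding the 9 weights λ_j+ρ into Ā_17 (reps in the given 4-coord order):

  1: (1, 2, 4, 1)
  2: (1, 10, 0, 4)
  3: (1, 10, 0, 4)
  4: (1, 2, 4, 1)
  5: (1, 2, 4, 1)
  6: (1, 2, 4, 1)
  7: (1, 10, 0, 4)
  8: (1, 10, 0, 4)
  9: (1, 2, 4, 1)

Grouping the 9 weights by Ā_17-representative: 2 linkage classes.

[[1, 4, 5, 6, 9], [2, 3, 7, 8]]


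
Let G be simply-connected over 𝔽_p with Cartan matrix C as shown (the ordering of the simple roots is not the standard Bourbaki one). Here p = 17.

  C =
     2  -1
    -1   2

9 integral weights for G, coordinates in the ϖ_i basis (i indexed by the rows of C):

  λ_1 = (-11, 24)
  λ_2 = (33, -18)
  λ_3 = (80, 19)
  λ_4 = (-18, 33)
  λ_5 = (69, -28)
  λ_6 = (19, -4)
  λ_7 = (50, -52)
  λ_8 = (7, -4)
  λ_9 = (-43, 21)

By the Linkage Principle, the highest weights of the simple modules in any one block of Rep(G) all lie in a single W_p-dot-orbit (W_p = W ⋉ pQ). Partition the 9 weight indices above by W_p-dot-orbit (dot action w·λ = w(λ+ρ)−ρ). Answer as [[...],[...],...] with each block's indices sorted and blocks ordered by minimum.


A_2 Cartan matrix, 2 simple roots permuted; ρ=(1,1).

Each λ_j+ρ reduced to Ā_17; 2-tuples below use C's row order:

  λ_1+ρ ↦ (2, 7)
  λ_2+ρ ↦ (0, 0)
  λ_3+ρ ↦ (13, 3)
  λ_4+ρ ↦ (0, 0)
  λ_5+ρ ↦ (2, 7)
  λ_6+ρ ↦ (14, 0)
  λ_7+ρ ↦ (0, 0)
  λ_8+ρ ↦ (5, 3)
  λ_9+ρ ↦ (5, 3)

Linkage partition of the 9 weights (5 classes, p=17):

[[1, 5], [2, 4, 7], [3], [6], [8, 9]]


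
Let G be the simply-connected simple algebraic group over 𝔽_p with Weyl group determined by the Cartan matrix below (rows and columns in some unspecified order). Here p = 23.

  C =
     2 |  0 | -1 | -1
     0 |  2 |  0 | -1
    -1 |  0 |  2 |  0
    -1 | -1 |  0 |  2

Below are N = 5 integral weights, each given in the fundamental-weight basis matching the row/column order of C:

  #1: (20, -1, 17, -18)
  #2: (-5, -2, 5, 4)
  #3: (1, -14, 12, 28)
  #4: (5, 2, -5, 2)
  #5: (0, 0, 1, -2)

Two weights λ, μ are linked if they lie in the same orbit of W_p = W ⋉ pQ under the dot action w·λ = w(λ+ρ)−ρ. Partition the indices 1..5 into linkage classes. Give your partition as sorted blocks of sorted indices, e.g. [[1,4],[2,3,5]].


C ↔ A_4 under row/col permutation; |W(A_4)| = 120.

Folding the 5 weights λ_j+ρ into Ā_23 (reps in the given 4-coord order):

  1: (4, 1, 2, 0);  2: (4, 1, 2, 0);  3: (6, 8, 2, 2);  4: (2, 3, 4, 3);  5: (0, 0, 2, 1)

Partition of {1..5} into 4 W_23-dot-orbits:

[[1, 2], [3], [4], [5]]


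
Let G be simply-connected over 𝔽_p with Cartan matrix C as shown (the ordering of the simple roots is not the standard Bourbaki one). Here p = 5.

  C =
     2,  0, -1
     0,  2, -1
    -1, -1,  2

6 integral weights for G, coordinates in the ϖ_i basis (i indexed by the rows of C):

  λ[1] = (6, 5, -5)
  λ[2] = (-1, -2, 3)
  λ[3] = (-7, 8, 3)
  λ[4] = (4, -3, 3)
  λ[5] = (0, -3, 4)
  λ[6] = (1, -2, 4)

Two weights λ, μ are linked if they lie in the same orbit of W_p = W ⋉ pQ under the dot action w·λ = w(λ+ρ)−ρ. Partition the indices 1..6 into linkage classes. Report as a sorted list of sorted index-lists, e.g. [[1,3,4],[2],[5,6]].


C ↔ A_3 under row/col permutation; |W(A_3)| = 24.

Ā_5 reps of the 6 weights (A_3, coords as presented):

  λ_1+ρ ↦ (1, 2, 1);  λ_2+ρ ↦ (0, 1, 3);  λ_3+ρ ↦ (1, 2, 1);  λ_4+ρ ↦ (1, 2, 0);  λ_5+ρ ↦ (0, 1, 3);  λ_6+ρ ↦ (0, 1, 3)

Partition of {1..6} into 3 W_5-dot-orbits:

[[1, 3], [2, 5, 6], [4]]


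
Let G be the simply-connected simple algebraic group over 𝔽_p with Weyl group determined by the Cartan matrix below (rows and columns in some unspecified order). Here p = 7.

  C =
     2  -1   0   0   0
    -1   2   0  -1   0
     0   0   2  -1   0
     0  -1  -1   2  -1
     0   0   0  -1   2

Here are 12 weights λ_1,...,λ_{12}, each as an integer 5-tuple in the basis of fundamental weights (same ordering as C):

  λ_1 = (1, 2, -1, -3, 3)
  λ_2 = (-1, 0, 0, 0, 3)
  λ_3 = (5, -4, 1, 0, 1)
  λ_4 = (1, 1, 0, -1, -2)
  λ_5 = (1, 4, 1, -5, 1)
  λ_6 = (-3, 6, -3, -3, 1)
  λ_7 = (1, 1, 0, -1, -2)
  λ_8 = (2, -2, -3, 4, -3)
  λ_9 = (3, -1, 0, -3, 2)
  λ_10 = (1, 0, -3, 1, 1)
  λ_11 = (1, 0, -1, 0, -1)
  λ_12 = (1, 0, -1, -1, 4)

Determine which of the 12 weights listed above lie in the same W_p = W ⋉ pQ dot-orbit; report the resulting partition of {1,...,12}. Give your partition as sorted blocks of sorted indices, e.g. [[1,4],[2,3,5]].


C ↔ D_5 under row/col permutation; |W(D_5)| = 1920.

W_7-reps of the 12 weights in Ā_7 (same 5-coord order as C):

  λ_1+ρ ↦ (2, 0, 2, 0, 2) · λ_2+ρ ↦ (1, 0, 1, 0, 4) · λ_3+ρ ↦ (2, 1, 0, 1, 0) · λ_4+ρ ↦ (2, 1, 0, 1, 0) · λ_5+ρ ↦ (2, 0, 2, 0, 2) · λ_6+ρ ↦ (2, 0, 2, 0, 2) · λ_7+ρ ↦ (2, 1, 0, 1, 0) · λ_8+ρ ↦ (2, 0, 2, 0, 2) · λ_9+ρ ↦ (2, 1, 0, 1, 0) · λ_10+ρ ↦ (2, 0, 2, 0, 2) · λ_11+ρ ↦ (2, 1, 0, 1, 0) · λ_12+ρ ↦ (1, 0, 1, 0, 4)

These 12 weights hit 3 W_7-dot-orbits; sizes (5, 2, 5):

[[1, 5, 6, 8, 10], [2, 12], [3, 4, 7, 9, 11]]


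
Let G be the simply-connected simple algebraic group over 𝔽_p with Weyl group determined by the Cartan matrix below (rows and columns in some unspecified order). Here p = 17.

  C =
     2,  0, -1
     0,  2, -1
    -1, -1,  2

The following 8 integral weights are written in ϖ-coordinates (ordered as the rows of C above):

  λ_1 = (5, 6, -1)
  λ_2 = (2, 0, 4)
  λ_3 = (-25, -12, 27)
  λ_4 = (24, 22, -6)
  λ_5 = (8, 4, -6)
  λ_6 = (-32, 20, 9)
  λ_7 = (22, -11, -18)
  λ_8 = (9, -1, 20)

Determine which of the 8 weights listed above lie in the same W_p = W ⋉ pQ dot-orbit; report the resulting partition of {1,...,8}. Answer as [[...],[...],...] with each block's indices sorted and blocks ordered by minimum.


C ↔ A_3 under row/col permutation; |W(A_3)| = 24.

λ_j+ρ reflected into Ā_17 (⟨·,θ^∨⟩≤17); 3-tuples as given:

  1: (6, 7, 0);  2: (3, 1, 5);  3: (6, 7, 0);  4: (3, 1, 5);  5: (4, 0, 5);  6: (0, 10, 3);  7: (6, 7, 0);  8: (0, 10, 3)

These 8 weights hit 4 W_17-dot-orbits; sizes (3, 2, 1, 2):

[[1, 3, 7], [2, 4], [5], [6, 8]]


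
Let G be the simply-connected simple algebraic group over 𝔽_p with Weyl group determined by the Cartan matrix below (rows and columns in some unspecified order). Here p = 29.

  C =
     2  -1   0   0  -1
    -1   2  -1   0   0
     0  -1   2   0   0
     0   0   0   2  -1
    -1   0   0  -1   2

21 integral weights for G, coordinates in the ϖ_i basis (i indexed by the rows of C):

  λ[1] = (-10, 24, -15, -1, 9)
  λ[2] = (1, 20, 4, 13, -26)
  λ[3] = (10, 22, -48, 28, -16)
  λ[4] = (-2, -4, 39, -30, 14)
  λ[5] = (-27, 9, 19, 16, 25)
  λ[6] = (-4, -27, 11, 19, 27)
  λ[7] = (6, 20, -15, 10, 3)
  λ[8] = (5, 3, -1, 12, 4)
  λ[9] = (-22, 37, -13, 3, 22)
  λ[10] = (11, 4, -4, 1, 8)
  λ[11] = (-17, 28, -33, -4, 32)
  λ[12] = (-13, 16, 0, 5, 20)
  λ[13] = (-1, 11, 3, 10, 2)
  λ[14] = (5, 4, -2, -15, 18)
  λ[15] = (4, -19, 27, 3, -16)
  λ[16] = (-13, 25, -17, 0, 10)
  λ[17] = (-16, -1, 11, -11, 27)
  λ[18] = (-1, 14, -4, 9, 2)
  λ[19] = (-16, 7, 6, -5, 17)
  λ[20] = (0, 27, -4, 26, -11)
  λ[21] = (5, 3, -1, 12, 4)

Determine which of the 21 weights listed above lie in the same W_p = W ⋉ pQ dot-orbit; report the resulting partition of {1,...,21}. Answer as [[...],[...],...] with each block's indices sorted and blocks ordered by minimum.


C ↔ A_5 under row/col permutation; |W(A_5)| = 720.

Ā_29 reps of the 21 weights (A_5, coords as presented):

    λ_1 → (9, 2, 14, 0, 1)
    λ_2 → (12, 2, 3, 2, 9)
    λ_3 → (6, 4, 0, 13, 5)
    λ_4 → (7, 7, 0, 3, 1)
    λ_5 → (9, 2, 14, 0, 1)
    λ_6 → (9, 2, 14, 0, 1)
    λ_7 → (7, 7, 0, 3, 1)
    λ_8 → (6, 4, 0, 13, 5)
    λ_9 → (12, 2, 3, 2, 9)
    λ_10 → (12, 2, 3, 2, 9)
    λ_11 → (0, 12, 3, 10, 3)
    λ_12 → (12, 2, 3, 2, 9)
    λ_13 → (0, 12, 3, 10, 3)
    λ_14 → (6, 4, 0, 13, 5)
    λ_15 → (6, 4, 0, 13, 5)
    λ_16 → (9, 2, 14, 0, 1)
    λ_17 → (0, 12, 3, 10, 3)
    λ_18 → (0, 12, 3, 10, 3)
    λ_19 → (7, 7, 0, 3, 1)
    λ_20 → (9, 2, 14, 0, 1)
    λ_21 → (6, 4, 0, 13, 5)

Partition of {1..21} into 5 W_29-dot-orbits:

[[1, 5, 6, 16, 20], [2, 9, 10, 12], [3, 8, 14, 15, 21], [4, 7, 19], [11, 13, 17, 18]]


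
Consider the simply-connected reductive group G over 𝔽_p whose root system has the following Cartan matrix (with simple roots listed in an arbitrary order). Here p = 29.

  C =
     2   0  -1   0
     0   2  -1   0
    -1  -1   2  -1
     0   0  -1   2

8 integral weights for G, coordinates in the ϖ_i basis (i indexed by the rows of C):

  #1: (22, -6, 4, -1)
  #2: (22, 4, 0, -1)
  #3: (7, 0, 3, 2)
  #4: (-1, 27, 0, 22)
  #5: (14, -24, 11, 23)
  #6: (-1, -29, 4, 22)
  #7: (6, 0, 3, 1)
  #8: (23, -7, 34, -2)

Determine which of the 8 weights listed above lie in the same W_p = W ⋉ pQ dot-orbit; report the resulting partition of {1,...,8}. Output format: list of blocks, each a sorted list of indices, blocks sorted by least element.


Root system D_4: the 4×4 matrix C matches after relabeling.

Folding the 8 weights λ_j+ρ into Ā_29 (reps in the given 4-coord order):

  1: (23, 5, 0, 0)
  2: (23, 5, 0, 0)
  3: (8, 1, 4, 3)
  4: (23, 5, 0, 0)
  5: (7, 1, 4, 2)
  6: (23, 5, 0, 0)
  7: (7, 1, 4, 2)
  8: (23, 5, 0, 0)

Grouping the 8 weights by Ā_29-representative: 3 linkage classes.

[[1, 2, 4, 6, 8], [3], [5, 7]]


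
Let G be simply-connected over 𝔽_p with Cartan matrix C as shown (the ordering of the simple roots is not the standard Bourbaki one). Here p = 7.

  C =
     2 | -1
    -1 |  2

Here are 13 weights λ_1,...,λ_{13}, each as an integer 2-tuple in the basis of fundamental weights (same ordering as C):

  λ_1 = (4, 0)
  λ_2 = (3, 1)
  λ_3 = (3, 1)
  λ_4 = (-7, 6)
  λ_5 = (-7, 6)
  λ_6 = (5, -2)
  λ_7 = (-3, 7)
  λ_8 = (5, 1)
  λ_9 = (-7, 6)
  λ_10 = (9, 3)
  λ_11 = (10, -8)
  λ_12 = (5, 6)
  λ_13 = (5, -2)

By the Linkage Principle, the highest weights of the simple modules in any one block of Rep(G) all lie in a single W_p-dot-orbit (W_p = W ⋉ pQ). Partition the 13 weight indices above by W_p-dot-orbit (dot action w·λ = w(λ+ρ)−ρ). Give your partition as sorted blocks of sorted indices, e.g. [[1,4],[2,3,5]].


C ↔ A_2 under row/col permutation; |W(A_2)| = 6.

Folding the 13 weights λ_j+ρ into Ā_7 (reps in the given 2-coord order):

  λ_1+ρ ↦ (5, 1)
  λ_2+ρ ↦ (4, 2)
  λ_3+ρ ↦ (4, 2)
  λ_4+ρ ↦ (6, 1)
  λ_5+ρ ↦ (6, 1)
  λ_6+ρ ↦ (5, 1)
  λ_7+ρ ↦ (1, 5)
  λ_8+ρ ↦ (5, 1)
  λ_9+ρ ↦ (6, 1)
  λ_10+ρ ↦ (0, 3)
  λ_11+ρ ↦ (0, 3)
  λ_12+ρ ↦ (0, 1)
  λ_13+ρ ↦ (5, 1)

Partition of {1..13} into 6 W_7-dot-orbits:

[[1, 6, 8, 13], [2, 3], [4, 5, 9], [7], [10, 11], [12]]
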